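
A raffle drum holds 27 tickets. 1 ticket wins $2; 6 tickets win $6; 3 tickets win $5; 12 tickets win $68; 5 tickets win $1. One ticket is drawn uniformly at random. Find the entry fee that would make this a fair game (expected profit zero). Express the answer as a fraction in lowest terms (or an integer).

E[payout] = (1/27)·2 + (6/27)·6 + (3/27)·5 + (12/27)·68 + (5/27)·1 = 874/27
Fair fee = E[payout] = 874/27

874/27 dollars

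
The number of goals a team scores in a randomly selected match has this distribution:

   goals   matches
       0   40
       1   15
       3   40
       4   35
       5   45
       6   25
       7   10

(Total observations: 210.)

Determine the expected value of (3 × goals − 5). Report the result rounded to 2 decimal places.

Total = 210, so P(goals=0) = 40/210, etc.
E[3x-5] = (4/21)·(-5) + (1/14)·(-2) + (4/21)·4 + (1/6)·7 + (3/14)·10 + (5/42)·13 + (1/21)·16
     = 37/7 ≈ 5.29

5.29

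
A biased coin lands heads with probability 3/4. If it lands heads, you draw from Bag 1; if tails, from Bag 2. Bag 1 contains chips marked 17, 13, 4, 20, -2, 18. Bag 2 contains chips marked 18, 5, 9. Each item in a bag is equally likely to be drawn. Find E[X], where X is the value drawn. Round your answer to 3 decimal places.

E[X | Bag 1] = (17 + 13 + 4 + 20 − 2 + 18)/6 = 35/3
E[X | Bag 2] = (18 + 5 + 9)/3 = 32/3
E[X] = (3/4)·35/3 + (1/4)·32/3 = 137/12 ≈ 11.417

11.417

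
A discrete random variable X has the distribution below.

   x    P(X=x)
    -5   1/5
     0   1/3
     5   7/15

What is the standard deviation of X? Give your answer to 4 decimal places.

E[X] = 4/3, E[X²] = 50/3
Var(X) = E[X²] − (E[X])² = 50/3 − 16/9 = 134/9
SD(X) = √(134/9) ≈ 3.8586

3.8586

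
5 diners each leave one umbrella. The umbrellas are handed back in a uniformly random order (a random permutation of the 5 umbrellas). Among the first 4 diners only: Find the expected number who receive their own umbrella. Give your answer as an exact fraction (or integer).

4/5

Let Xᵢ = 1 if person i gets their own umbrella. For each i, P(Xᵢ=1) = 1/5.
By linearity of expectation, E[X₁+…+X_4] = 4·(1/5) = 4/5.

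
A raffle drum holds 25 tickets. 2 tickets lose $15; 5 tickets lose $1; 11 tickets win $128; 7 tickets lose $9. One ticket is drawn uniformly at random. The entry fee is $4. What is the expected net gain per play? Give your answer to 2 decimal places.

$48.40

E[payout] = (2/25)·(-15) + (5/25)·(-1) + (11/25)·128 + (7/25)·(-9) = 262/5
Expected profit = 262/5 − 4 = 242/5 ≈ $48.40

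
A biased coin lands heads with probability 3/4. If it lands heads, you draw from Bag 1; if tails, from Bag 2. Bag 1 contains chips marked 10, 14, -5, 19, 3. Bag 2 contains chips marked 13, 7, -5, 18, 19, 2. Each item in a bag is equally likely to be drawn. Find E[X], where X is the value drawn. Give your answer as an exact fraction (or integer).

42/5

E[X | Bag 1] = (10 + 14 − 5 + 19 + 3)/5 = 41/5
E[X | Bag 2] = (13 + 7 − 5 + 18 + 19 + 2)/6 = 9
E[X] = (3/4)·41/5 + (1/4)·9 = 42/5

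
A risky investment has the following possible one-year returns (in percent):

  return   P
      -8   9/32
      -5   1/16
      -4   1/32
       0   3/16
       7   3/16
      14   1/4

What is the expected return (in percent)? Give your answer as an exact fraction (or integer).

E[X] = (9/32)·(-8) + (1/16)·(-5) + (1/32)·(-4) + (3/16)·0 + (3/16)·7 + (1/4)·14
     = 17/8

17/8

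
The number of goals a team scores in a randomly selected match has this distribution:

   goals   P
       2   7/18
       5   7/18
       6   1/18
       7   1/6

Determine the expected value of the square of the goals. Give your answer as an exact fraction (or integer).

193/9

E[X²] = (7/18)·4 + (7/18)·25 + (1/18)·36 + (1/6)·49
     = 193/9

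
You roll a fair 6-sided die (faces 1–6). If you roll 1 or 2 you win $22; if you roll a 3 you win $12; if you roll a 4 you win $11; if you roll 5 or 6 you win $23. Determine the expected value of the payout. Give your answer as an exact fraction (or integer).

113/6 dollars

E[payout] = (1/6)·11 + (1/6)·12 + (1/3)·22 + (1/3)·23 = 113/6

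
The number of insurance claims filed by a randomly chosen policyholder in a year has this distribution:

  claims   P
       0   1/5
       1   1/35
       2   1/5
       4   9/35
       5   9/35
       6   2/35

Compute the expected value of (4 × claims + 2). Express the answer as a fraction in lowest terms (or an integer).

502/35

E[4x+2] = (1/5)·2 + (1/35)·6 + (1/5)·10 + (9/35)·18 + (9/35)·22 + (2/35)·26
     = 502/35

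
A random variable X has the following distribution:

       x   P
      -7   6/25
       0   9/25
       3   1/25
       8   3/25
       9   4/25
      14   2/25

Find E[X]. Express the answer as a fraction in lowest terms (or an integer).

49/25

E[X] = (6/25)·(-7) + (9/25)·0 + (1/25)·3 + (3/25)·8 + (4/25)·9 + (2/25)·14
     = 49/25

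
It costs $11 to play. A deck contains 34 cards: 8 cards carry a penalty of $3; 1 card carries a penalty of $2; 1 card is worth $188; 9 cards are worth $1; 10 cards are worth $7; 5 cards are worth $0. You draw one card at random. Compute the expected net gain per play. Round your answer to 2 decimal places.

E[payout] = (8/34)·(-3) + (1/34)·(-2) + (1/34)·188 + (9/34)·1 + (10/34)·7 + (5/34)·0 = 241/34
Expected profit = 241/34 − 11 = -133/34 ≈ -$3.91

-$3.91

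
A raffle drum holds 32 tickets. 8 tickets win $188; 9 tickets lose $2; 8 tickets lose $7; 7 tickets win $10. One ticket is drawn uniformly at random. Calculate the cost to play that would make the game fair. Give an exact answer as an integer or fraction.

E[payout] = (8/32)·188 + (9/32)·(-2) + (8/32)·(-7) + (7/32)·10 = 375/8
Fair fee = E[payout] = 375/8

375/8 dollars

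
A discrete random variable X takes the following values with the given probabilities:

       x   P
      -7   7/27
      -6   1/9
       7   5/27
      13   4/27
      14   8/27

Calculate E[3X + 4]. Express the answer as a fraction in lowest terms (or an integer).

E[3x+4] = (7/27)·(-17) + (1/9)·(-14) + (5/27)·25 + (4/27)·43 + (8/27)·46
     = 56/3

56/3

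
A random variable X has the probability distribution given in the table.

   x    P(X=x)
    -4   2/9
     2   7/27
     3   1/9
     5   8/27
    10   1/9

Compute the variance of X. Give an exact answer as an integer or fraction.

1424/81

E[X] = (2/9)·(-4) + (7/27)·2 + (1/9)·3 + (8/27)·5 + (1/9)·10 = 23/9
E[X²] = (2/9)·16 + (7/27)·4 + (1/9)·9 + (8/27)·25 + (1/9)·100 = 217/9
Var(X) = 217/9 − (23/9)² = 1424/81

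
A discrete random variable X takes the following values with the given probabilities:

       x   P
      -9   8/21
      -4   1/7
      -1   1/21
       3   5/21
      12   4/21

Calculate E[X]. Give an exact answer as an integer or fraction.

-22/21

E[X] = (8/21)·(-9) + (1/7)·(-4) + (1/21)·(-1) + (5/21)·3 + (4/21)·12
     = -22/21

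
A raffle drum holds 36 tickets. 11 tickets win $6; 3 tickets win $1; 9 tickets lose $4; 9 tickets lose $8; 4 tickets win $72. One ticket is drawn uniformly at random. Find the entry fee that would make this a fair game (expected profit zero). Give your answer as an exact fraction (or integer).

83/12 dollars

E[payout] = (11/36)·6 + (3/36)·1 + (9/36)·(-4) + (9/36)·(-8) + (4/36)·72 = 83/12
Fair fee = E[payout] = 83/12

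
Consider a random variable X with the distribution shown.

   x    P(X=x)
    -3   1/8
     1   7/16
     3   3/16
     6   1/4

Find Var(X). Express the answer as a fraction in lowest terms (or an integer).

E[X] = (1/8)·(-3) + (7/16)·1 + (3/16)·3 + (1/4)·6 = 17/8
E[X²] = (1/8)·9 + (7/16)·1 + (3/16)·9 + (1/4)·36 = 49/4
Var(X) = 49/4 − (17/8)² = 495/64

495/64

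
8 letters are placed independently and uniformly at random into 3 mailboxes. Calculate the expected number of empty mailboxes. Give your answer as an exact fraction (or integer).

Let Xⱼ=1 if mailbox j is empty. P(Xⱼ=1) = ((3-1)/3)^8 = 256/6561.
By linearity, E[#empty] = 3·256/6561 = 256/2187.

256/2187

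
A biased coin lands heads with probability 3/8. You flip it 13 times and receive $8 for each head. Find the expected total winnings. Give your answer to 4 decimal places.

$39.0000

E[#heads] = 13·3/8 = 39/8 (linearity over flips).
E[winnings] = 8·39/8 = 39.
≈ 39.0000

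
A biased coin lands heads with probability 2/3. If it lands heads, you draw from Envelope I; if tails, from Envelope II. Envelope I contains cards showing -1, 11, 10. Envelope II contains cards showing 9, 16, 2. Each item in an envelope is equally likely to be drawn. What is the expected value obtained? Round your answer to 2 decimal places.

7.44

E[X | Envelope I] = (-1 + 11 + 10)/3 = 20/3
E[X | Envelope II] = (9 + 16 + 2)/3 = 9
E[X] = (2/3)·20/3 + (1/3)·9 = 67/9 ≈ 7.44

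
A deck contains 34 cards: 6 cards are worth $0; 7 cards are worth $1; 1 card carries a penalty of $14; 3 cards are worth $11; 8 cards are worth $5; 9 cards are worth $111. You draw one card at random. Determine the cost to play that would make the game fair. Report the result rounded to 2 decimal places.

$31.32

E[payout] = (6/34)·0 + (7/34)·1 + (1/34)·(-14) + (3/34)·11 + (8/34)·5 + (9/34)·111 = 1065/34
Fair fee = E[payout] = 1065/34 ≈ $31.32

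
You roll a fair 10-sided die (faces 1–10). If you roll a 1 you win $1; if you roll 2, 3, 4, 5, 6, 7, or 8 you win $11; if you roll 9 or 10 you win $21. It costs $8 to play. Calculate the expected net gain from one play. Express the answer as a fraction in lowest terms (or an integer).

E[payout] = (1/10)·1 + (7/10)·11 + (1/5)·21 = 12
Expected profit = 12 − 8 = 4

$4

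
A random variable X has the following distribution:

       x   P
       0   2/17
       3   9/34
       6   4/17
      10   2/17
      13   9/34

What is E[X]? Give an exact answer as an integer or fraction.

E[X] = (2/17)·0 + (9/34)·3 + (4/17)·6 + (2/17)·10 + (9/34)·13
     = 116/17

116/17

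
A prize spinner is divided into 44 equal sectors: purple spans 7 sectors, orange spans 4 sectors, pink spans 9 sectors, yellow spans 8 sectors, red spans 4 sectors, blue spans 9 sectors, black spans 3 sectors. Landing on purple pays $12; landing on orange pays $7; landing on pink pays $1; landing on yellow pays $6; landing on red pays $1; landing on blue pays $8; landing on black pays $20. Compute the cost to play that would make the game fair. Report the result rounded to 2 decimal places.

E[payout] = (7/44)·12 + (4/44)·7 + (9/44)·1 + (8/44)·6 + (4/44)·1 + (9/44)·8 + (3/44)·20 = 305/44
Fair fee = E[payout] = 305/44 ≈ $6.93

$6.93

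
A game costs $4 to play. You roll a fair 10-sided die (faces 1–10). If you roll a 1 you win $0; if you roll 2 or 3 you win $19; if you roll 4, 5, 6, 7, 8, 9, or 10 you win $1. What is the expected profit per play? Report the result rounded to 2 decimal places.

E[payout] = (1/10)·0 + (7/10)·1 + (1/5)·19 = 9/2
Expected profit = 9/2 − 4 = 1/2 ≈ $0.50

$0.50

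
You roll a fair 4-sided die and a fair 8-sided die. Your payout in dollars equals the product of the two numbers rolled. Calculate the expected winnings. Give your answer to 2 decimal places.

$11.25

Distribution of the product of the two numbers rolled: 1 w.p. 1/32, 2 w.p. 1/16, 3 w.p. 1/16, 4 w.p. 3/32, 5 w.p. 1/32, 6 w.p. 3/32, …
E[payout] = (1/32)·1 + (1/16)·2 + (1/16)·3 + (3/32)·4 + (1/32)·5 + (3/32)·6 + (1/32)·7 + (3/32)·8 + (1/32)·9 + (1/32)·10 + (3/32)·12 + (1/32)·14 + (1/32)·15 + (1/16)·16 + (1/32)·18 + (1/32)·20 + (1/32)·21 + (1/16)·24 + (1/32)·28 + (1/32)·32 = 45/4
≈ $11.25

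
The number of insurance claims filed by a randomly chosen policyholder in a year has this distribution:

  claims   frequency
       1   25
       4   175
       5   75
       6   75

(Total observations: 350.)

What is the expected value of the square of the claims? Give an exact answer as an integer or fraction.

148/7

Total = 350, so P(claims=1) = 25/350, etc.
E[X²] = (1/14)·1 + (1/2)·16 + (3/14)·25 + (3/14)·36
     = 148/7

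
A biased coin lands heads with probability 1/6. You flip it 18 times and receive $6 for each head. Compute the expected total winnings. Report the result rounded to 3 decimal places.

E[#heads] = 18·1/6 = 3 (linearity over flips).
E[winnings] = 6·3 = 18.
≈ 18.000

$18.000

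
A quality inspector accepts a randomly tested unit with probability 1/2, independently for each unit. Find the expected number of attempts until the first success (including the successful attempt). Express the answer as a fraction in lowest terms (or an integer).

For a geometric distribution, E[trials] = 1/p = 1/(1/2) = 2.

2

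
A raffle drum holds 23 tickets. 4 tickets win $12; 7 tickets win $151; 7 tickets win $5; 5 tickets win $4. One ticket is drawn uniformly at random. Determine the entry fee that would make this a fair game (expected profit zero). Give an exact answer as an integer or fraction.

E[payout] = (4/23)·12 + (7/23)·151 + (7/23)·5 + (5/23)·4 = 1160/23
Fair fee = E[payout] = 1160/23

1160/23 dollars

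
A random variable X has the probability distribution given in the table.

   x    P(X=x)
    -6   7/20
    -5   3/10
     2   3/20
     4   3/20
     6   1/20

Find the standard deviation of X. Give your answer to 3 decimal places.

4.375

E[X] = -12/5, E[X²] = 249/10
Var(X) = E[X²] − (E[X])² = 249/10 − 144/25 = 957/50
SD(X) = √(957/50) ≈ 4.375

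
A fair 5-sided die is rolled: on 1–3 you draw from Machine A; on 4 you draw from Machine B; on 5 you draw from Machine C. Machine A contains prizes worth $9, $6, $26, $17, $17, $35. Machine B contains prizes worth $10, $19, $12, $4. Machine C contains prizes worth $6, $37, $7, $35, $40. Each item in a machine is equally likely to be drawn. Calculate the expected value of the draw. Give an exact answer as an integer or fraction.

73/4 dollars

E[X | Machine A] = (9 + 6 + 26 + 17 + 17 + 35)/6 = 55/3
E[X | Machine B] = (10 + 19 + 12 + 4)/4 = 45/4
E[X | Machine C] = (6 + 37 + 7 + 35 + 40)/5 = 25
E[X] = (3/5)·55/3 + (1/5)·45/4 + (1/5)·25 = 73/4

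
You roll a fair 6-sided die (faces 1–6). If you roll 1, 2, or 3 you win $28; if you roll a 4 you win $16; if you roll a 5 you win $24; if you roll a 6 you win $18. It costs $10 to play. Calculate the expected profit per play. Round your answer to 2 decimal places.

E[payout] = (1/6)·16 + (1/6)·18 + (1/6)·24 + (1/2)·28 = 71/3
Expected profit = 71/3 − 10 = 41/3 ≈ $13.67

$13.67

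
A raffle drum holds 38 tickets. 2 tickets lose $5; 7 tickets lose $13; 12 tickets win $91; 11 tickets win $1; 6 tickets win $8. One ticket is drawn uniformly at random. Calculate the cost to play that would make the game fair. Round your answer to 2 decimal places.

$27.63

E[payout] = (2/38)·(-5) + (7/38)·(-13) + (12/38)·91 + (11/38)·1 + (6/38)·8 = 525/19
Fair fee = E[payout] = 525/19 ≈ $27.63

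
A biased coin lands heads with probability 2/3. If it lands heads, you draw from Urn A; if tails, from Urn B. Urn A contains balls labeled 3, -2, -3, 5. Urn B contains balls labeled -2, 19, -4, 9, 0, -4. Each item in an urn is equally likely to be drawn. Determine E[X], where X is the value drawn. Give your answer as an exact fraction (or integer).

E[X | Urn A] = (3 − 2 − 3 + 5)/4 = 3/4
E[X | Urn B] = (-2 + 19 − 4 + 9 + 0 − 4)/6 = 3
E[X] = (2/3)·3/4 + (1/3)·3 = 3/2

3/2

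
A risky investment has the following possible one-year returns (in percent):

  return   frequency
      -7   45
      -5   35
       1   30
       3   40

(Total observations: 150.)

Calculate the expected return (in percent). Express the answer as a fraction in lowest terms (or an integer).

-34/15

Total = 150, so P(return=-7) = 45/150, etc.
E[X] = (3/10)·(-7) + (7/30)·(-5) + (1/5)·1 + (4/15)·3
     = -34/15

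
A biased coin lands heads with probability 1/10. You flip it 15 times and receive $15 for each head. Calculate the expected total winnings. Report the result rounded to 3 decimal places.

E[#heads] = 15·1/10 = 3/2 (linearity over flips).
E[winnings] = 15·3/2 = 45/2.
≈ 22.500

$22.500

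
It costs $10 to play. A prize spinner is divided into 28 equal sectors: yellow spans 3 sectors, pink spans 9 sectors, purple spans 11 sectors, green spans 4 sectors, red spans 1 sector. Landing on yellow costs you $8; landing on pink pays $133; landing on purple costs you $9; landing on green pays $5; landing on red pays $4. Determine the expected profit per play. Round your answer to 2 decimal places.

$29.21

E[payout] = (3/28)·(-8) + (9/28)·133 + (11/28)·(-9) + (4/28)·5 + (1/28)·4 = 549/14
Expected profit = 549/14 − 10 = 409/14 ≈ $29.21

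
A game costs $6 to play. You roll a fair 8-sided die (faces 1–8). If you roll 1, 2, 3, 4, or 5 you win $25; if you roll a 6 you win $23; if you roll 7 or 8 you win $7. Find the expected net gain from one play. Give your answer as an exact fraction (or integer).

57/4 dollars

E[payout] = (1/4)·7 + (1/8)·23 + (5/8)·25 = 81/4
Expected profit = 81/4 − 6 = 57/4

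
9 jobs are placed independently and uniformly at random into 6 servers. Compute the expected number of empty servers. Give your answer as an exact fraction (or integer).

Let Xⱼ=1 if server j is empty. P(Xⱼ=1) = ((6-1)/6)^9 = 1953125/10077696.
By linearity, E[#empty] = 6·1953125/10077696 = 1953125/1679616.

1953125/1679616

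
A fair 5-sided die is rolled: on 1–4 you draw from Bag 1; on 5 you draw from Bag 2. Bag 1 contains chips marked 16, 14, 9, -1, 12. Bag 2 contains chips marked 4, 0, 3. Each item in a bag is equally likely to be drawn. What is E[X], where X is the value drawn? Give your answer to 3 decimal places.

8.467

E[X | Bag 1] = (16 + 14 + 9 − 1 + 12)/5 = 10
E[X | Bag 2] = (4 + 0 + 3)/3 = 7/3
E[X] = (4/5)·10 + (1/5)·7/3 = 127/15 ≈ 8.467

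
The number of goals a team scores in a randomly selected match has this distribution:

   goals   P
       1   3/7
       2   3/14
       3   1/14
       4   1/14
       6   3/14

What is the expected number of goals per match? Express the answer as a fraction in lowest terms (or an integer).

37/14

E[X] = (3/7)·1 + (3/14)·2 + (1/14)·3 + (1/14)·4 + (3/14)·6
     = 37/14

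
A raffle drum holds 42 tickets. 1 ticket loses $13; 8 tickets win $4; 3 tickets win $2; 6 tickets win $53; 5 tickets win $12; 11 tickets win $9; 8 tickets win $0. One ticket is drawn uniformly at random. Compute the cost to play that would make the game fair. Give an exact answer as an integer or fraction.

E[payout] = (1/42)·(-13) + (8/42)·4 + (3/42)·2 + (6/42)·53 + (5/42)·12 + (11/42)·9 + (8/42)·0 = 251/21
Fair fee = E[payout] = 251/21

251/21 dollars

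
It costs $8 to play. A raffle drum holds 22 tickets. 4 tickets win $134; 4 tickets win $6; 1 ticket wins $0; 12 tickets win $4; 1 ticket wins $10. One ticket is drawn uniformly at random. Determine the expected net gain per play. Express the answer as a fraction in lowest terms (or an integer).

E[payout] = (4/22)·134 + (4/22)·6 + (1/22)·0 + (12/22)·4 + (1/22)·10 = 309/11
Expected profit = 309/11 − 8 = 221/11

221/11 dollars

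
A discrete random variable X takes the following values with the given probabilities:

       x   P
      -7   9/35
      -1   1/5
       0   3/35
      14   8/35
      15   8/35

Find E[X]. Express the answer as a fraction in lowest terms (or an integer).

E[X] = (9/35)·(-7) + (1/5)·(-1) + (3/35)·0 + (8/35)·14 + (8/35)·15
     = 162/35

162/35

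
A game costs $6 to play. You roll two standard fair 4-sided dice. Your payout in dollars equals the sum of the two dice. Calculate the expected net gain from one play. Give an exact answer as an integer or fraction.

-$1

Distribution of the sum of the two dice: 2 w.p. 1/16, 3 w.p. 1/8, 4 w.p. 3/16, 5 w.p. 1/4, 6 w.p. 3/16, 7 w.p. 1/8, …
E[payout] = (1/16)·2 + (1/8)·3 + (3/16)·4 + (1/4)·5 + (3/16)·6 + (1/8)·7 + (1/16)·8 = 5
Expected profit = 5 − 6 = -1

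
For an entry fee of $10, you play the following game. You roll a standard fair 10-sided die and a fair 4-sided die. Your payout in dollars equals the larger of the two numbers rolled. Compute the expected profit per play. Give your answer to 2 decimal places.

Distribution of the larger of the two numbers rolled: 1 w.p. 1/40, 2 w.p. 3/40, 3 w.p. 1/8, 4 w.p. 7/40, 5 w.p. 1/10, 6 w.p. 1/10, …
E[payout] = (1/40)·1 + (3/40)·2 + (1/8)·3 + (7/40)·4 + (1/10)·5 + (1/10)·6 + (1/10)·7 + (1/10)·8 + (1/10)·9 + (1/10)·10 = 23/4
Expected profit = 23/4 − 10 = -17/4 ≈ -$4.25

-$4.25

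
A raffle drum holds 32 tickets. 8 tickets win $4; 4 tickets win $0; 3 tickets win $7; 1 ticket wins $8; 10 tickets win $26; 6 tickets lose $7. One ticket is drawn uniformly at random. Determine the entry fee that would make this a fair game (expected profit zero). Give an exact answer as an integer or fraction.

279/32 dollars

E[payout] = (8/32)·4 + (4/32)·0 + (3/32)·7 + (1/32)·8 + (10/32)·26 + (6/32)·(-7) = 279/32
Fair fee = E[payout] = 279/32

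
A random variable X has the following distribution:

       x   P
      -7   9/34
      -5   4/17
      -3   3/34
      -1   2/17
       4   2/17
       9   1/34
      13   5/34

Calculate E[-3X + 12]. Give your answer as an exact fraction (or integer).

E[-3x+12] = (9/34)·33 + (4/17)·27 + (3/34)·21 + (2/17)·15 + (2/17)·0 + (1/34)·(-15) + (5/34)·(-27)
     = 243/17

243/17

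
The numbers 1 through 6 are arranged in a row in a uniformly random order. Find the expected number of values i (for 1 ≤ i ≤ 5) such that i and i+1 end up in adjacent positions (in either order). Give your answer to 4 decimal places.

1.6667

For each i ∈ {1,…,5}, let Xᵢ = 1 if i and i+1 are adjacent. P(Xᵢ=1) = 2·(6−1)!/6! = 2/6.
By linearity, E[ΣXᵢ] = (5)·(2/6) = 5/3.
≈ 1.6667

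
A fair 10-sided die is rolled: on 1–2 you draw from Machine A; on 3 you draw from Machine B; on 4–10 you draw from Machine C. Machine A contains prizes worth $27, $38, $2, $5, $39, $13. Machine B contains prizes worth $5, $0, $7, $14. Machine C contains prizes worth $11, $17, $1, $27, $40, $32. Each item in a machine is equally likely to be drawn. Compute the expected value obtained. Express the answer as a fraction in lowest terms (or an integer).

E[X | Machine A] = (27 + 38 + 2 + 5 + 39 + 13)/6 = 62/3
E[X | Machine B] = (5 + 0 + 7 + 14)/4 = 13/2
E[X | Machine C] = (11 + 17 + 1 + 27 + 40 + 32)/6 = 64/3
E[X] = (1/5)·62/3 + (1/10)·13/2 + (7/10)·64/3 = 1183/60

1183/60 dollars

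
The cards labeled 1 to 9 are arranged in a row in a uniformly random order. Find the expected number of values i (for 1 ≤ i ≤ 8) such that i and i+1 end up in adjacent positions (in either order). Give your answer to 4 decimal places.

For each i ∈ {1,…,8}, let Xᵢ = 1 if i and i+1 are adjacent. P(Xᵢ=1) = 2·(9−1)!/9! = 2/9.
By linearity, E[ΣXᵢ] = (8)·(2/9) = 16/9.
≈ 1.7778

1.7778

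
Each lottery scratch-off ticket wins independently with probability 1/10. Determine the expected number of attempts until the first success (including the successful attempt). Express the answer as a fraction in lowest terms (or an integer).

10

For a geometric distribution, E[trials] = 1/p = 1/(1/10) = 10.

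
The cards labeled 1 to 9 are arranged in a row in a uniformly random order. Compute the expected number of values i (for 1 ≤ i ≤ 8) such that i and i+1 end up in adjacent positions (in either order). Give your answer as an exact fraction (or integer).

For each i ∈ {1,…,8}, let Xᵢ = 1 if i and i+1 are adjacent. P(Xᵢ=1) = 2·(9−1)!/9! = 2/9.
By linearity, E[ΣXᵢ] = (8)·(2/9) = 16/9.

16/9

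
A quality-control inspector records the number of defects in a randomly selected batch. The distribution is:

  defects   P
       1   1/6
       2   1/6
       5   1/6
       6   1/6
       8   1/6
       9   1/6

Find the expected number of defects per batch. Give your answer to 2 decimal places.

E[X] = (1/6)·1 + (1/6)·2 + (1/6)·5 + (1/6)·6 + (1/6)·8 + (1/6)·9
     = 31/6 ≈ 5.17

5.17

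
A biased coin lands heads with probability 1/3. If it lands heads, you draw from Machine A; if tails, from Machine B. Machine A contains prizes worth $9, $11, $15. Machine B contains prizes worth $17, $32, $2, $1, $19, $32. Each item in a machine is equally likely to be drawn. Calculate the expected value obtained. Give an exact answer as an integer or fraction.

E[X | Machine A] = (9 + 11 + 15)/3 = 35/3
E[X | Machine B] = (17 + 32 + 2 + 1 + 19 + 32)/6 = 103/6
E[X] = (1/3)·35/3 + (2/3)·103/6 = 46/3

46/3 dollars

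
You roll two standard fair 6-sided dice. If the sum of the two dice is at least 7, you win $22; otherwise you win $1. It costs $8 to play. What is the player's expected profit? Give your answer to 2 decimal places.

$5.25

E[payout] = (5/12)·1 + (7/12)·22 = 53/4
Expected profit = 53/4 − 8 = 21/4 ≈ $5.25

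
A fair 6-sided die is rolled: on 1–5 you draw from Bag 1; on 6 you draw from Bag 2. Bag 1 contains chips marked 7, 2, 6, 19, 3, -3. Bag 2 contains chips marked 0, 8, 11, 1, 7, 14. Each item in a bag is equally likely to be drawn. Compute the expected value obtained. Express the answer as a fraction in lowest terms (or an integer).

E[X | Bag 1] = (7 + 2 + 6 + 19 + 3 − 3)/6 = 17/3
E[X | Bag 2] = (0 + 8 + 11 + 1 + 7 + 14)/6 = 41/6
E[X] = (5/6)·17/3 + (1/6)·41/6 = 211/36

211/36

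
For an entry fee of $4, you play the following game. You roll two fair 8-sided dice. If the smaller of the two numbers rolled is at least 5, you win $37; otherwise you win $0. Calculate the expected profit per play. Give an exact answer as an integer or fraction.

21/4 dollars

E[payout] = (3/4)·0 + (1/4)·37 = 37/4
Expected profit = 37/4 − 4 = 21/4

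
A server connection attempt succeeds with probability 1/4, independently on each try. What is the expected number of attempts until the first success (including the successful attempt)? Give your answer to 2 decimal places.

For a geometric distribution, E[trials] = 1/p = 1/(1/4) = 4.
≈ 4.00

4.00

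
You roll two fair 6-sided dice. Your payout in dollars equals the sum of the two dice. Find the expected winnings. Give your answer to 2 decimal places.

Distribution of the sum of the two dice: 2 w.p. 1/36, 3 w.p. 1/18, 4 w.p. 1/12, 5 w.p. 1/9, 6 w.p. 5/36, 7 w.p. 1/6, …
E[payout] = (1/36)·2 + (1/18)·3 + (1/12)·4 + (1/9)·5 + (5/36)·6 + (1/6)·7 + (5/36)·8 + (1/9)·9 + (1/12)·10 + (1/18)·11 + (1/36)·12 = 7
≈ $7.00

$7.00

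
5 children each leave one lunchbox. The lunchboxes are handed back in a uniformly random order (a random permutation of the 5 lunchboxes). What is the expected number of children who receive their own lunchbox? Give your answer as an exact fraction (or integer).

Let Xᵢ = 1 if person i gets their own lunchbox. For each i, P(Xᵢ=1) = 1/5.
By linearity of expectation, E[X₁+…+X_5] = 5·(1/5) = 1.

1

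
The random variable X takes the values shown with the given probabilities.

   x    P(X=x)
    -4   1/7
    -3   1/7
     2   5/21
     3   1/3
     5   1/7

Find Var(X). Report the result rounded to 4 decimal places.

E[X] = (1/7)·(-4) + (1/7)·(-3) + (5/21)·2 + (1/3)·3 + (1/7)·5 = 25/21
E[X²] = (1/7)·16 + (1/7)·9 + (5/21)·4 + (1/3)·9 + (1/7)·25 = 233/21
Var(X) = 233/21 − (25/21)² = 4268/441 ≈ 9.6780

9.6780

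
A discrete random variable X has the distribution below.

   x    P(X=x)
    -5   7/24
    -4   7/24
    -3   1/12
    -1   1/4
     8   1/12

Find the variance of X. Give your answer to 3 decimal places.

12.248

E[X] = (7/24)·(-5) + (7/24)·(-4) + (1/12)·(-3) + (1/4)·(-1) + (1/12)·8 = -59/24
E[X²] = (7/24)·25 + (7/24)·16 + (1/12)·9 + (1/4)·1 + (1/12)·64 = 439/24
Var(X) = 439/24 − (-59/24)² = 7055/576 ≈ 12.248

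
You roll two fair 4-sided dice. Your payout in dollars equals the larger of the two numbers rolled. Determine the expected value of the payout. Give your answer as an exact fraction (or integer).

25/8 dollars

Distribution of the larger of the two numbers rolled: 1 w.p. 1/16, 2 w.p. 3/16, 3 w.p. 5/16, 4 w.p. 7/16
E[payout] = (1/16)·1 + (3/16)·2 + (5/16)·3 + (7/16)·4 = 25/8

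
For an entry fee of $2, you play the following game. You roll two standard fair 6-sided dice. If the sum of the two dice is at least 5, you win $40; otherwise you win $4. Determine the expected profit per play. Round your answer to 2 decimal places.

$32.00

E[payout] = (1/6)·4 + (5/6)·40 = 34
Expected profit = 34 − 2 = 32 ≈ $32.00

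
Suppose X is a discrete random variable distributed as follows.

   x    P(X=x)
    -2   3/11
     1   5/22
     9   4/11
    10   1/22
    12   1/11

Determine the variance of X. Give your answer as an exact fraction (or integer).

E[X] = (3/11)·(-2) + (5/22)·1 + (4/11)·9 + (1/22)·10 + (1/11)·12 = 9/2
E[X²] = (3/11)·4 + (5/22)·1 + (4/11)·81 + (1/22)·100 + (1/11)·144 = 1065/22
Var(X) = 1065/22 − (9/2)² = 1239/44

1239/44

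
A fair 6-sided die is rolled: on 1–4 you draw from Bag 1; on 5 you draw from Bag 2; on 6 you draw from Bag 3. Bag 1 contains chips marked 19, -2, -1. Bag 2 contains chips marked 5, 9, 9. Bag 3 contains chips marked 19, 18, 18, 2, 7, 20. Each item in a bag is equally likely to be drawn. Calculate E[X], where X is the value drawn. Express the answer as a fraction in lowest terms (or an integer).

43/6

E[X | Bag 1] = (19 − 2 − 1)/3 = 16/3
E[X | Bag 2] = (5 + 9 + 9)/3 = 23/3
E[X | Bag 3] = (19 + 18 + 18 + 2 + 7 + 20)/6 = 14
E[X] = (2/3)·16/3 + (1/6)·23/3 + (1/6)·14 = 43/6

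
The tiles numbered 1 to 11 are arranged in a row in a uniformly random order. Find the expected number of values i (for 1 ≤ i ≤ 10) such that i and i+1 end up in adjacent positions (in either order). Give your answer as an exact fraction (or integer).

For each i ∈ {1,…,10}, let Xᵢ = 1 if i and i+1 are adjacent. P(Xᵢ=1) = 2·(11−1)!/11! = 2/11.
By linearity, E[ΣXᵢ] = (10)·(2/11) = 20/11.

20/11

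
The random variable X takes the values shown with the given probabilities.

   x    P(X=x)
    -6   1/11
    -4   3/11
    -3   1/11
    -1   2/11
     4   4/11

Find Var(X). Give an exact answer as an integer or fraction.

E[X] = (1/11)·(-6) + (3/11)·(-4) + (1/11)·(-3) + (2/11)·(-1) + (4/11)·4 = -7/11
E[X²] = (1/11)·36 + (3/11)·16 + (1/11)·9 + (2/11)·1 + (4/11)·16 = 159/11
Var(X) = 159/11 − (-7/11)² = 1700/121

1700/121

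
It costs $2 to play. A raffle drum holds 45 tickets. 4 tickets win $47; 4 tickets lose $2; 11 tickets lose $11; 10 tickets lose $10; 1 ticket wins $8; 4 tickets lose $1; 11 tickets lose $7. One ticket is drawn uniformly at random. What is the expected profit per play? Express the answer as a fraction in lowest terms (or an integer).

E[payout] = (4/45)·47 + (4/45)·(-2) + (11/45)·(-11) + (10/45)·(-10) + (1/45)·8 + (4/45)·(-1) + (11/45)·(-7) = -38/15
Expected profit = -38/15 − 2 = -68/15

-68/15 dollars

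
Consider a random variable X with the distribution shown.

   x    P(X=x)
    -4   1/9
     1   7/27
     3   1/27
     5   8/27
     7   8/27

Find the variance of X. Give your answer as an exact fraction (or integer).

8876/729

E[X] = (1/9)·(-4) + (7/27)·1 + (1/27)·3 + (8/27)·5 + (8/27)·7 = 94/27
E[X²] = (1/9)·16 + (7/27)·1 + (1/27)·9 + (8/27)·25 + (8/27)·49 = 656/27
Var(X) = 656/27 − (94/27)² = 8876/729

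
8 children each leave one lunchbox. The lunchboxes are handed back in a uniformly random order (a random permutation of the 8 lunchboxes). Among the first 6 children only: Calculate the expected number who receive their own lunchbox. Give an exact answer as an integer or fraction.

3/4

Let Xᵢ = 1 if person i gets their own lunchbox. For each i, P(Xᵢ=1) = 1/8.
By linearity of expectation, E[X₁+…+X_6] = 6·(1/8) = 3/4.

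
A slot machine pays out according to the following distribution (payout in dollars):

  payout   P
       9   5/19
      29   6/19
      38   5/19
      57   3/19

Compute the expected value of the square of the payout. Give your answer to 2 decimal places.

1179.89

E[X²] = (5/19)·81 + (6/19)·841 + (5/19)·1444 + (3/19)·3249
     = 22418/19 ≈ 1179.89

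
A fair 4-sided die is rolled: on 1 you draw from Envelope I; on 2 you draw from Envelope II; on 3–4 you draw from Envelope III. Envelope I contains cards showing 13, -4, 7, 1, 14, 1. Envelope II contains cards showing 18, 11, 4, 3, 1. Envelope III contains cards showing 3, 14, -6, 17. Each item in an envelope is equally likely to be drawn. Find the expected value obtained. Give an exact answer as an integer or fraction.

401/60

E[X | Envelope I] = (13 − 4 + 7 + 1 + 14 + 1)/6 = 16/3
E[X | Envelope II] = (18 + 11 + 4 + 3 + 1)/5 = 37/5
E[X | Envelope III] = (3 + 14 − 6 + 17)/4 = 7
E[X] = (1/4)·16/3 + (1/4)·37/5 + (1/2)·7 = 401/60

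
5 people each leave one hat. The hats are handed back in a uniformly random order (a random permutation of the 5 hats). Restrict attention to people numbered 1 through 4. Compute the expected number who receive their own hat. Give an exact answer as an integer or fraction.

Let Xᵢ = 1 if person i gets their own hat. For each i, P(Xᵢ=1) = 1/5.
By linearity of expectation, E[X₁+…+X_4] = 4·(1/5) = 4/5.

4/5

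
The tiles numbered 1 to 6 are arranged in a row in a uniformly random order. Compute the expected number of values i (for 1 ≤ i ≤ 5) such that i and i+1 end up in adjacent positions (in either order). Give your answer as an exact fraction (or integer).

5/3

For each i ∈ {1,…,5}, let Xᵢ = 1 if i and i+1 are adjacent. P(Xᵢ=1) = 2·(6−1)!/6! = 2/6.
By linearity, E[ΣXᵢ] = (5)·(2/6) = 5/3.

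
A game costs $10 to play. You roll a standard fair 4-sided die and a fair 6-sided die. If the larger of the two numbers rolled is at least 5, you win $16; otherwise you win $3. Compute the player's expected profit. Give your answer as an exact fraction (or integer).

E[payout] = (2/3)·3 + (1/3)·16 = 22/3
Expected profit = 22/3 − 10 = -8/3

-8/3 dollars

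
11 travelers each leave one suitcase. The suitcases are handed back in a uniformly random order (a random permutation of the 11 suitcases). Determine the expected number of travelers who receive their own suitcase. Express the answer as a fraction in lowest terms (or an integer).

1

Let Xᵢ = 1 if person i gets their own suitcase. For each i, P(Xᵢ=1) = 1/11.
By linearity of expectation, E[X₁+…+X_11] = 11·(1/11) = 1.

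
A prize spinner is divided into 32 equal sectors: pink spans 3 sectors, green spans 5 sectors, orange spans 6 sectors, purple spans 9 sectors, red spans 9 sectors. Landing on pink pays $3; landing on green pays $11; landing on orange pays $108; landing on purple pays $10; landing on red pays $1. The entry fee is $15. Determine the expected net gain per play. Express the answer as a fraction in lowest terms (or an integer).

E[payout] = (3/32)·3 + (5/32)·11 + (6/32)·108 + (9/32)·10 + (9/32)·1 = 811/32
Expected profit = 811/32 − 15 = 331/32

331/32 dollars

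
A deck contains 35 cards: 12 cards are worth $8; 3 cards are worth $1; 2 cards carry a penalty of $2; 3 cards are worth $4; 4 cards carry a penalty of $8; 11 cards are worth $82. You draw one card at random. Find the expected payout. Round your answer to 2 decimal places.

E[payout] = (12/35)·8 + (3/35)·1 + (2/35)·(-2) + (3/35)·4 + (4/35)·(-8) + (11/35)·82 = 977/35
≈ $27.91

$27.91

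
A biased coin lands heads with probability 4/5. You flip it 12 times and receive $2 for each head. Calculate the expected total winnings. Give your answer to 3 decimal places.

$19.200

E[#heads] = 12·4/5 = 48/5 (linearity over flips).
E[winnings] = 2·48/5 = 96/5.
≈ 19.200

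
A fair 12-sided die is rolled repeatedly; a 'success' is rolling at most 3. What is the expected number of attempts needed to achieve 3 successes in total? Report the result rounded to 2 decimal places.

12.00

By linearity (sum of 3 independent geometric waits), E[trials] = 3/p = 3/(1/4) = 12.
≈ 12.00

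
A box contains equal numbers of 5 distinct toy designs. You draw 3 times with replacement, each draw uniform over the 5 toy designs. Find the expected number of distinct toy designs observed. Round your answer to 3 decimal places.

Let Xⱼ=1 if type j appears at least once. P(Xⱼ=1) = 1 − ((5−1)/5)^3 = 61/125.
E[#distinct] = 5·61/125 = 61/25.
≈ 2.440

2.440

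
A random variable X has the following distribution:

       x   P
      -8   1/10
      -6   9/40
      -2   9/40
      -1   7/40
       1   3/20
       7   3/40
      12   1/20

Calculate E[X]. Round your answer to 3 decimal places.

-1.500

E[X] = (1/10)·(-8) + (9/40)·(-6) + (9/40)·(-2) + (7/40)·(-1) + (3/20)·1 + (3/40)·7 + (1/20)·12
     = -3/2 ≈ -1.500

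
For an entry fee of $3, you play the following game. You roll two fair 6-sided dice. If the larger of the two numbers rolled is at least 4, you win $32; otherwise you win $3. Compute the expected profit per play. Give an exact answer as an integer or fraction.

87/4 dollars

E[payout] = (1/4)·3 + (3/4)·32 = 99/4
Expected profit = 99/4 − 3 = 87/4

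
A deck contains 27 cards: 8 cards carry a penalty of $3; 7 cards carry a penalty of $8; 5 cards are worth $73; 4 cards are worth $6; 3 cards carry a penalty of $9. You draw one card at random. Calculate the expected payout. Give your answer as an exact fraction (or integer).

E[payout] = (8/27)·(-3) + (7/27)·(-8) + (5/27)·73 + (4/27)·6 + (3/27)·(-9) = 94/9

94/9 dollars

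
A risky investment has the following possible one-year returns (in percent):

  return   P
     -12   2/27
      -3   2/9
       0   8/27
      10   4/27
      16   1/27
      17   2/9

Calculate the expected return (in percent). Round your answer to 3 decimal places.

E[X] = (2/27)·(-12) + (2/9)·(-3) + (8/27)·0 + (4/27)·10 + (1/27)·16 + (2/9)·17
     = 116/27 ≈ 4.296

4.296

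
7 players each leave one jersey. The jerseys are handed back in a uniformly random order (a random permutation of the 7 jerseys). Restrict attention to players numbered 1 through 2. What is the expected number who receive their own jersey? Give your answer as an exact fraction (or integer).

2/7

Let Xᵢ = 1 if person i gets their own jersey. For each i, P(Xᵢ=1) = 1/7.
By linearity of expectation, E[X₁+…+X_2] = 2·(1/7) = 2/7.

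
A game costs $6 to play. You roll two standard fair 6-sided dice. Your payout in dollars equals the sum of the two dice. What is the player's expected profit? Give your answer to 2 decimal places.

Distribution of the sum of the two dice: 2 w.p. 1/36, 3 w.p. 1/18, 4 w.p. 1/12, 5 w.p. 1/9, 6 w.p. 5/36, 7 w.p. 1/6, …
E[payout] = (1/36)·2 + (1/18)·3 + (1/12)·4 + (1/9)·5 + (5/36)·6 + (1/6)·7 + (5/36)·8 + (1/9)·9 + (1/12)·10 + (1/18)·11 + (1/36)·12 = 7
Expected profit = 7 − 6 = 1 ≈ $1.00

$1.00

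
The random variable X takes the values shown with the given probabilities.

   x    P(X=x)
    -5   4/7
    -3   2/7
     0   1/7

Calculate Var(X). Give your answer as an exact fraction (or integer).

150/49

E[X] = (4/7)·(-5) + (2/7)·(-3) + (1/7)·0 = -26/7
E[X²] = (4/7)·25 + (2/7)·9 + (1/7)·0 = 118/7
Var(X) = 118/7 − (-26/7)² = 150/49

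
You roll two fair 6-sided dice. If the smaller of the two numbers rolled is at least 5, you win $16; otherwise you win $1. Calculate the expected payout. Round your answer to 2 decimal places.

E[payout] = (8/9)·1 + (1/9)·16 = 8/3
≈ $2.67

$2.67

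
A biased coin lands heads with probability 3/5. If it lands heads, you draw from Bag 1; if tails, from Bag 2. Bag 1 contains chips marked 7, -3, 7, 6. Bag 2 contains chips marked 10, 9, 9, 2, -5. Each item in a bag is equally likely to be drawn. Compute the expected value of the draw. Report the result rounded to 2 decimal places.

E[X | Bag 1] = (7 − 3 + 7 + 6)/4 = 17/4
E[X | Bag 2] = (10 + 9 + 9 + 2 − 5)/5 = 5
E[X] = (3/5)·17/4 + (2/5)·5 = 91/20 ≈ 4.55

4.55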